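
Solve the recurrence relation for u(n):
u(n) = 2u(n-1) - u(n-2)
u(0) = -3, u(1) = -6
Characteristic equation: x² - 2x + 1 = 0, which is (x - (1))².
Repeated root r = 1.
General solution: u(n) = (A + Bn)·(1)^n.
From u(0) = -3: A = -3.
From u(1) = -6: (A + B)·(1) = -6 ⇒ B = -3.
So u(n) = \left(- 3 n - 3\right) \cdot (1)^n.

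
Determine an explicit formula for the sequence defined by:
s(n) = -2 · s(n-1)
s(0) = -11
Pure geometric recurrence with ratio -2.
By induction s(n) = s(0) · (-2)^n = - 11 \left(-2\right)^{n}.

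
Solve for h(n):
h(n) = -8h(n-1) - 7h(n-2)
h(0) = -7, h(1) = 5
Characteristic equation: x² + 8x + 7 = 0, which factors as (x - (-1))(x - (-7)) = 0.
Roots r₁ = -1, r₂ = -7 (distinct).
General solution: h(n) = A·(-1)^n + B·(-7)^n.
From h(0) = -7: A + B = -7.
From h(1) = 5: -A - 7B = 5.
Solving: A = - \frac{22}{3}, B = \frac{1}{3}.
So h(n) = - \frac{22 \left(-1\right)^{n}}{3} + \frac{\left(-7\right)^{n}}{3}.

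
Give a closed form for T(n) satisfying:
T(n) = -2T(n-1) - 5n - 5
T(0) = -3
First-order linear with linear forcing.
Homogeneous solution: T_h(n) = A·(-2)^n.
Try particular T_p(n) = pn + q. Substituting:
  pn + q = -2(p(n-1) + q) - 5n - 5.
Matching the n-coefficient: p = -2p - 5 ⇒ p = - \frac{5}{3}.
Matching constants: q = 2p - 2q - 5 ⇒ q = - \frac{25}{9}.
General: T(n) = A·(-2)^n - \frac{5 n}{3} - \frac{25}{9}.
Apply T(0) = -3: A - \frac{25}{9} = -3 ⇒ A = - \frac{2}{9}.
So T(n) = - \frac{2 \left(-2\right)^{n}}{9} - \frac{5 n}{3} - \frac{25}{9}.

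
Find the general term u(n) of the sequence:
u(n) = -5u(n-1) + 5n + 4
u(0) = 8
First-order linear with linear forcing.
Homogeneous solution: u_h(n) = A·(-5)^n.
Try particular u_p(n) = pn + q. Substituting:
  pn + q = -5(p(n-1) + q) + 5n + 4.
Matching the n-coefficient: p = -5p + 5 ⇒ p = \frac{5}{6}.
Matching constants: q = 5p - 5q + 4 ⇒ q = \frac{49}{36}.
General: u(n) = A·(-5)^n + \frac{5 n}{6} + \frac{49}{36}.
Apply u(0) = 8: A + \frac{49}{36} = 8 ⇒ A = \frac{239}{36}.
So u(n) = \frac{239 \left(-5\right)^{n}}{36} + \frac{5 n}{6} + \frac{49}{36}.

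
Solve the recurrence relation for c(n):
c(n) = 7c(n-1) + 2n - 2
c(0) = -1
First-order linear with linear forcing.
Homogeneous solution: c_h(n) = A·(7)^n.
Try particular c_p(n) = pn + q. Substituting:
  pn + q = 7(p(n-1) + q) + 2n - 2.
Matching the n-coefficient: p = 7p + 2 ⇒ p = - \frac{1}{3}.
Matching constants: q = -7p + 7q - 2 ⇒ q = - \frac{1}{18}.
General: c(n) = A·(7)^n - \frac{n}{3} - \frac{1}{18}.
Apply c(0) = -1: A - \frac{1}{18} = -1 ⇒ A = - \frac{17}{18}.
So c(n) = - \frac{17 \cdot 7^{n}}{18} - \frac{n}{3} - \frac{1}{18}.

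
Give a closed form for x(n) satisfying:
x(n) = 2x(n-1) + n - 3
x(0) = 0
First-order linear with linear forcing.
Homogeneous solution: x_h(n) = A·(2)^n.
Try particular x_p(n) = pn + q. Substituting:
  pn + q = 2(p(n-1) + q) + n - 3.
Matching the n-coefficient: p = 2p + 1 ⇒ p = -1.
Matching constants: q = -2p + 2q - 3 ⇒ q = 1.
General: x(n) = A·(2)^n - n + 1.
Apply x(0) = 0: A + 1 = 0 ⇒ A = -1.
So x(n) = - 2^{n} - n + 1.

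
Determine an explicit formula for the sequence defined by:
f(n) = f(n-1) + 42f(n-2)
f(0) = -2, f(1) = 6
Characteristic equation: x² - x - 42 = 0, which factors as (x - (-6))(x - (7)) = 0.
Roots r₁ = -6, r₂ = 7 (distinct).
General solution: f(n) = A·(-6)^n + B·(7)^n.
From f(0) = -2: A + B = -2.
From f(1) = 6: -6A + 7B = 6.
Solving: A = - \frac{20}{13}, B = - \frac{6}{13}.
So f(n) = - \frac{20 \left(-6\right)^{n}}{13} - \frac{6 \cdot 7^{n}}{13}.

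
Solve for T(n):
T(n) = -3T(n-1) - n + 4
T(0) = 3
First-order linear with linear forcing.
Homogeneous solution: T_h(n) = A·(-3)^n.
Try particular T_p(n) = pn + q. Substituting:
  pn + q = -3(p(n-1) + q) - n + 4.
Matching the n-coefficient: p = -3p - 1 ⇒ p = - \frac{1}{4}.
Matching constants: q = 3p - 3q + 4 ⇒ q = \frac{13}{16}.
General: T(n) = A·(-3)^n - \frac{n}{4} + \frac{13}{16}.
Apply T(0) = 3: A + \frac{13}{16} = 3 ⇒ A = \frac{35}{16}.
So T(n) = \frac{35 \left(-3\right)^{n}}{16} - \frac{n}{4} + \frac{13}{16}.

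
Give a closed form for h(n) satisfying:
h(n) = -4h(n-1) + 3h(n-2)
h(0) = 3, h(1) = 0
Characteristic equation: x² + 4x - 3 = 0.
Discriminant Δ = (-4)² + 4·(3) = 28.
Roots r₁,₂ = (-4 ± √28)/2, so r₁ = -2 + \sqrt{7}, r₂ = - \sqrt{7} - 2.
General solution: h(n) = A·r₁^n + B·r₂^n.
From the initial conditions, A + B = 3 and r₁A + r₂B = 0.
Since r₁ - r₂ = √28: A = (0 - (3)r₂)/√28 = \frac{3 \sqrt{7}}{7} + \frac{3}{2}, and B = 3 - A = \frac{3}{2} - \frac{3 \sqrt{7}}{7}.
So h(n) = \left(\frac{3 \sqrt{7}}{7} + \frac{3}{2}\right)\left(-2 + \sqrt{7}\right)^n + \left(\frac{3}{2} - \frac{3 \sqrt{7}}{7}\right)\left(- \sqrt{7} - 2\right)^n.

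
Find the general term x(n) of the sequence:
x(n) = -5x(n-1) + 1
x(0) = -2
First-order linear non-homogeneous.
Homogeneous solution: x_h(n) = A·(-5)^n.
Try constant particular solution x_p = K: K = -5K + 1 ⇒ K = \frac{1}{6}.
General: x(n) = A·(-5)^n + \frac{1}{6}.
Apply x(0) = -2: A + \frac{1}{6} = -2 ⇒ A = - \frac{13}{6}.
So x(n) = \frac{1}{6} - \frac{13 \left(-5\right)^{n}}{6}.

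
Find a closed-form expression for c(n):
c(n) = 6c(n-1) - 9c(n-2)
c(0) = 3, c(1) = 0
Characteristic equation: x² - 6x + 9 = 0, which is (x - (3))².
Repeated root r = 3.
General solution: c(n) = (A + Bn)·(3)^n.
From c(0) = 3: A = 3.
From c(1) = 0: (A + B)·(3) = 0 ⇒ B = -3.
So c(n) = \left(3 - 3 n\right) \cdot (3)^n.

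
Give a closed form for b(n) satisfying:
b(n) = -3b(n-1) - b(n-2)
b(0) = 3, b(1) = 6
Characteristic equation: x² + 3x + 1 = 0.
Discriminant Δ = (-3)² + 4·(-1) = 5.
Roots r₁,₂ = (-3 ± √5)/2, so r₁ = - \frac{3}{2} + \frac{\sqrt{5}}{2}, r₂ = - \frac{3}{2} - \frac{\sqrt{5}}{2}.
General solution: b(n) = A·r₁^n + B·r₂^n.
From the initial conditions, A + B = 3 and r₁A + r₂B = 6.
Since r₁ - r₂ = √5: A = (6 - (3)r₂)/√5 = \frac{3}{2} + \frac{21 \sqrt{5}}{10}, and B = 3 - A = \frac{3}{2} - \frac{21 \sqrt{5}}{10}.
So b(n) = \left(\frac{3}{2} + \frac{21 \sqrt{5}}{10}\right)\left(- \frac{3}{2} + \frac{\sqrt{5}}{2}\right)^n + \left(\frac{3}{2} - \frac{21 \sqrt{5}}{10}\right)\left(- \frac{3}{2} - \frac{\sqrt{5}}{2}\right)^n.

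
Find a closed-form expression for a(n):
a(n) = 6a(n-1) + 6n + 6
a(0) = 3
First-order linear with linear forcing.
Homogeneous solution: a_h(n) = A·(6)^n.
Try particular a_p(n) = pn + q. Substituting:
  pn + q = 6(p(n-1) + q) + 6n + 6.
Matching the n-coefficient: p = 6p + 6 ⇒ p = - \frac{6}{5}.
Matching constants: q = -6p + 6q + 6 ⇒ q = - \frac{66}{25}.
General: a(n) = A·(6)^n - \frac{6 n}{5} - \frac{66}{25}.
Apply a(0) = 3: A - \frac{66}{25} = 3 ⇒ A = \frac{141}{25}.
So a(n) = \frac{141 \cdot 6^{n}}{25} - \frac{6 n}{5} - \frac{66}{25}.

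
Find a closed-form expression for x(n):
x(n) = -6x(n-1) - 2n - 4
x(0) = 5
First-order linear with linear forcing.
Homogeneous solution: x_h(n) = A·(-6)^n.
Try particular x_p(n) = pn + q. Substituting:
  pn + q = -6(p(n-1) + q) - 2n - 4.
Matching the n-coefficient: p = -6p - 2 ⇒ p = - \frac{2}{7}.
Matching constants: q = 6p - 6q - 4 ⇒ q = - \frac{40}{49}.
General: x(n) = A·(-6)^n - \frac{2 n}{7} - \frac{40}{49}.
Apply x(0) = 5: A - \frac{40}{49} = 5 ⇒ A = \frac{285}{49}.
So x(n) = \frac{285 \left(-6\right)^{n}}{49} - \frac{2 n}{7} - \frac{40}{49}.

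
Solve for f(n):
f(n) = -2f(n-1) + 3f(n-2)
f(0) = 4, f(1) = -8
Characteristic equation: x² + 2x - 3 = 0, which factors as (x - (1))(x - (-3)) = 0.
Roots r₁ = 1, r₂ = -3 (distinct).
General solution: f(n) = A·(1)^n + B·(-3)^n.
From f(0) = 4: A + B = 4.
From f(1) = -8: A - 3B = -8.
Solving: A = 1, B = 3.
So f(n) = 3 \left(-3\right)^{n} + 1.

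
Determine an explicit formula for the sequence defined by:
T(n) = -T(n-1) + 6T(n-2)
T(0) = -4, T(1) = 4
Characteristic equation: x² + x - 6 = 0, which factors as (x - (2))(x - (-3)) = 0.
Roots r₁ = 2, r₂ = -3 (distinct).
General solution: T(n) = A·(2)^n + B·(-3)^n.
From T(0) = -4: A + B = -4.
From T(1) = 4: 2A - 3B = 4.
Solving: A = - \frac{8}{5}, B = - \frac{12}{5}.
So T(n) = - \frac{12 \left(-3\right)^{n}}{5} - \frac{8 \cdot 2^{n}}{5}.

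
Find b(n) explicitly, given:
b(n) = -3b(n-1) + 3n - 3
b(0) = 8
First-order linear with linear forcing.
Homogeneous solution: b_h(n) = A·(-3)^n.
Try particular b_p(n) = pn + q. Substituting:
  pn + q = -3(p(n-1) + q) + 3n - 3.
Matching the n-coefficient: p = -3p + 3 ⇒ p = \frac{3}{4}.
Matching constants: q = 3p - 3q - 3 ⇒ q = - \frac{3}{16}.
General: b(n) = A·(-3)^n + \frac{3 n}{4} - \frac{3}{16}.
Apply b(0) = 8: A - \frac{3}{16} = 8 ⇒ A = \frac{131}{16}.
So b(n) = \frac{131 \left(-3\right)^{n}}{16} + \frac{3 n}{4} - \frac{3}{16}.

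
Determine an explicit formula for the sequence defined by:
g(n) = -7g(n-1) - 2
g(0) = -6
First-order linear non-homogeneous.
Homogeneous solution: g_h(n) = A·(-7)^n.
Try constant particular solution g_p = K: K = -7K - 2 ⇒ K = - \frac{1}{4}.
General: g(n) = A·(-7)^n - \frac{1}{4}.
Apply g(0) = -6: A - \frac{1}{4} = -6 ⇒ A = - \frac{23}{4}.
So g(n) = - \frac{23 \left(-7\right)^{n}}{4} - \frac{1}{4}.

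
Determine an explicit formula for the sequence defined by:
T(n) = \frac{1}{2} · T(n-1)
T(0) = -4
Pure geometric recurrence with ratio \frac{1}{2}.
By induction T(n) = T(0) · (\frac{1}{2})^n = - 4 \cdot 2^{- n}.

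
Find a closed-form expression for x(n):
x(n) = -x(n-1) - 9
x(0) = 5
First-order linear non-homogeneous.
Homogeneous solution: x_h(n) = A·(-1)^n.
Try constant particular solution x_p = K: K = -K - 9 ⇒ K = - \frac{9}{2}.
General: x(n) = A·(-1)^n - \frac{9}{2}.
Apply x(0) = 5: A - \frac{9}{2} = 5 ⇒ A = \frac{19}{2}.
So x(n) = \frac{19 \left(-1\right)^{n}}{2} - \frac{9}{2}.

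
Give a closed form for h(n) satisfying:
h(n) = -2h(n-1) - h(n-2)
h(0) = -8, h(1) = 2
Characteristic equation: x² + 2x + 1 = 0, which is (x - (-1))².
Repeated root r = -1.
General solution: h(n) = (A + Bn)·(-1)^n.
From h(0) = -8: A = -8.
From h(1) = 2: (A + B)·(-1) = 2 ⇒ B = 6.
So h(n) = \left(6 n - 8\right) \cdot (-1)^n.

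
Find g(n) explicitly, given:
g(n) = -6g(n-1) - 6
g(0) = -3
First-order linear non-homogeneous.
Homogeneous solution: g_h(n) = A·(-6)^n.
Try constant particular solution g_p = K: K = -6K - 6 ⇒ K = - \frac{6}{7}.
General: g(n) = A·(-6)^n - \frac{6}{7}.
Apply g(0) = -3: A - \frac{6}{7} = -3 ⇒ A = - \frac{15}{7}.
So g(n) = - \frac{15 \left(-6\right)^{n}}{7} - \frac{6}{7}.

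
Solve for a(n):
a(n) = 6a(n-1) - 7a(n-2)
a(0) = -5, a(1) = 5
Characteristic equation: x² - 6x + 7 = 0.
Discriminant Δ = (6)² + 4·(-7) = 8.
Roots r₁,₂ = (6 ± √8)/2, so r₁ = \sqrt{2} + 3, r₂ = 3 - \sqrt{2}.
General solution: a(n) = A·r₁^n + B·r₂^n.
From the initial conditions, A + B = -5 and r₁A + r₂B = 5.
Since r₁ - r₂ = √8: A = (5 - (-5)r₂)/√8 = - \frac{5}{2} + 5 \sqrt{2}, and B = -5 - A = - 5 \sqrt{2} - \frac{5}{2}.
So a(n) = \left(- \frac{5}{2} + 5 \sqrt{2}\right)\left(\sqrt{2} + 3\right)^n + \left(- 5 \sqrt{2} - \frac{5}{2}\right)\left(3 - \sqrt{2}\right)^n.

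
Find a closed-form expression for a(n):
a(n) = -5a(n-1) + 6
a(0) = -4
First-order linear non-homogeneous.
Homogeneous solution: a_h(n) = A·(-5)^n.
Try constant particular solution a_p = K: K = -5K + 6 ⇒ K = 1.
General: a(n) = A·(-5)^n + 1.
Apply a(0) = -4: A + 1 = -4 ⇒ A = -5.
So a(n) = 1 - 5 \left(-5\right)^{n}.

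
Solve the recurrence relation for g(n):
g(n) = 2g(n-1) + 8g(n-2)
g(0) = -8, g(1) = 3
Characteristic equation: x² - 2x - 8 = 0, which factors as (x - (4))(x - (-2)) = 0.
Roots r₁ = 4, r₂ = -2 (distinct).
General solution: g(n) = A·(4)^n + B·(-2)^n.
From g(0) = -8: A + B = -8.
From g(1) = 3: 4A - 2B = 3.
Solving: A = - \frac{13}{6}, B = - \frac{35}{6}.
So g(n) = - \frac{35 \left(-2\right)^{n}}{6} - \frac{13 \cdot 4^{n}}{6}.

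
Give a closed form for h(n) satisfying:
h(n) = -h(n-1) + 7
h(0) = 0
First-order linear non-homogeneous.
Homogeneous solution: h_h(n) = A·(-1)^n.
Try constant particular solution h_p = K: K = -K + 7 ⇒ K = \frac{7}{2}.
General: h(n) = A·(-1)^n + \frac{7}{2}.
Apply h(0) = 0: A + \frac{7}{2} = 0 ⇒ A = - \frac{7}{2}.
So h(n) = \frac{7}{2} - \frac{7 \left(-1\right)^{n}}{2}.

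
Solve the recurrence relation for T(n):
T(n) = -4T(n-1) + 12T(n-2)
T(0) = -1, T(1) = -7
Characteristic equation: x² + 4x - 12 = 0, which factors as (x - (2))(x - (-6)) = 0.
Roots r₁ = 2, r₂ = -6 (distinct).
General solution: T(n) = A·(2)^n + B·(-6)^n.
From T(0) = -1: A + B = -1.
From T(1) = -7: 2A - 6B = -7.
Solving: A = - \frac{13}{8}, B = \frac{5}{8}.
So T(n) = \frac{5 \left(-6\right)^{n}}{8} - \frac{13 \cdot 2^{n}}{8}.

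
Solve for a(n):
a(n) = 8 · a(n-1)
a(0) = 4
Pure geometric recurrence with ratio 8.
By induction a(n) = a(0) · (8)^n = 4 \cdot 8^{n}.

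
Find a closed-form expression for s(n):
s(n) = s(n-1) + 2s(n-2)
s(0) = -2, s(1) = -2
Characteristic equation: x² - x - 2 = 0, which factors as (x - (2))(x - (-1)) = 0.
Roots r₁ = 2, r₂ = -1 (distinct).
General solution: s(n) = A·(2)^n + B·(-1)^n.
From s(0) = -2: A + B = -2.
From s(1) = -2: 2A - B = -2.
Solving: A = - \frac{4}{3}, B = - \frac{2}{3}.
So s(n) = - \frac{2 \left(-1\right)^{n}}{3} - \frac{4 \cdot 2^{n}}{3}.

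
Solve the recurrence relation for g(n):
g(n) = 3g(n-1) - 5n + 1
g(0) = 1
First-order linear with linear forcing.
Homogeneous solution: g_h(n) = A·(3)^n.
Try particular g_p(n) = pn + q. Substituting:
  pn + q = 3(p(n-1) + q) - 5n + 1.
Matching the n-coefficient: p = 3p - 5 ⇒ p = \frac{5}{2}.
Matching constants: q = -3p + 3q + 1 ⇒ q = \frac{13}{4}.
General: g(n) = A·(3)^n + \frac{5 n}{2} + \frac{13}{4}.
Apply g(0) = 1: A + \frac{13}{4} = 1 ⇒ A = - \frac{9}{4}.
So g(n) = - \frac{9 \cdot 3^{n}}{4} + \frac{5 n}{2} + \frac{13}{4}.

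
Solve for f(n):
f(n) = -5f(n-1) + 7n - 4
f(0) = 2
First-order linear with linear forcing.
Homogeneous solution: f_h(n) = A·(-5)^n.
Try particular f_p(n) = pn + q. Substituting:
  pn + q = -5(p(n-1) + q) + 7n - 4.
Matching the n-coefficient: p = -5p + 7 ⇒ p = \frac{7}{6}.
Matching constants: q = 5p - 5q - 4 ⇒ q = \frac{11}{36}.
General: f(n) = A·(-5)^n + \frac{7 n}{6} + \frac{11}{36}.
Apply f(0) = 2: A + \frac{11}{36} = 2 ⇒ A = \frac{61}{36}.
So f(n) = \frac{61 \left(-5\right)^{n}}{36} + \frac{7 n}{6} + \frac{11}{36}.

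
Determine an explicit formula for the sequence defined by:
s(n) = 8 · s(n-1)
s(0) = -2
Pure geometric recurrence with ratio 8.
By induction s(n) = s(0) · (8)^n = - 2 \cdot 8^{n}.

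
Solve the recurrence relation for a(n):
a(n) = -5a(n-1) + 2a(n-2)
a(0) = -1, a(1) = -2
Characteristic equation: x² + 5x - 2 = 0.
Discriminant Δ = (-5)² + 4·(2) = 33.
Roots r₁,₂ = (-5 ± √33)/2, so r₁ = - \frac{5}{2} + \frac{\sqrt{33}}{2}, r₂ = - \frac{\sqrt{33}}{2} - \frac{5}{2}.
General solution: a(n) = A·r₁^n + B·r₂^n.
From the initial conditions, A + B = -1 and r₁A + r₂B = -2.
Since r₁ - r₂ = √33: A = (-2 - (-1)r₂)/√33 = - \frac{3 \sqrt{33}}{22} - \frac{1}{2}, and B = -1 - A = - \frac{1}{2} + \frac{3 \sqrt{33}}{22}.
So a(n) = \left(- \frac{3 \sqrt{33}}{22} - \frac{1}{2}\right)\left(- \frac{5}{2} + \frac{\sqrt{33}}{2}\right)^n + \left(- \frac{1}{2} + \frac{3 \sqrt{33}}{22}\right)\left(- \frac{\sqrt{33}}{2} - \frac{5}{2}\right)^n.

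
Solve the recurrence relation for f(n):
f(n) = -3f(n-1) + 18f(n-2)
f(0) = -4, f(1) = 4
Characteristic equation: x² + 3x - 18 = 0, which factors as (x - (-6))(x - (3)) = 0.
Roots r₁ = -6, r₂ = 3 (distinct).
General solution: f(n) = A·(-6)^n + B·(3)^n.
From f(0) = -4: A + B = -4.
From f(1) = 4: -6A + 3B = 4.
Solving: A = - \frac{16}{9}, B = - \frac{20}{9}.
So f(n) = - \frac{16 \left(-6\right)^{n}}{9} - \frac{20 \cdot 3^{n}}{9}.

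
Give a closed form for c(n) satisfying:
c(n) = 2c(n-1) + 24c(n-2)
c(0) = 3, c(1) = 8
Characteristic equation: x² - 2x - 24 = 0, which factors as (x - (6))(x - (-4)) = 0.
Roots r₁ = 6, r₂ = -4 (distinct).
General solution: c(n) = A·(6)^n + B·(-4)^n.
From c(0) = 3: A + B = 3.
From c(1) = 8: 6A - 4B = 8.
Solving: A = 2, B = 1.
So c(n) = \left(-4\right)^{n} + 2 \cdot 6^{n}.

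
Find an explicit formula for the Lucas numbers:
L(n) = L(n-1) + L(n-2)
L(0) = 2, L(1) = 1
This is the Lucas sequence.
Characteristic equation: x² - x - 1 = 0; roots r₁ = \frac{1}{2} + \frac{\sqrt{5}}{2}, r₂ = \frac{1}{2} - \frac{\sqrt{5}}{2}.
General: L(n) = A·r₁^n + B·r₂^n. Solving with L(0)=2, L(1)=1 gives A = 1, B = 1.
So L(n) = 2^{- n} \left(\left(1 - \sqrt{5}\right)^{n} + \left(1 + \sqrt{5}\right)^{n}\right).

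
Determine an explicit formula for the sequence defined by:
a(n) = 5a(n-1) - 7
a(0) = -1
First-order linear non-homogeneous.
Homogeneous solution: a_h(n) = A·(5)^n.
Try constant particular solution a_p = K: K = 5K - 7 ⇒ K = \frac{7}{4}.
General: a(n) = A·(5)^n + \frac{7}{4}.
Apply a(0) = -1: A + \frac{7}{4} = -1 ⇒ A = - \frac{11}{4}.
So a(n) = \frac{7}{4} - \frac{11 \cdot 5^{n}}{4}.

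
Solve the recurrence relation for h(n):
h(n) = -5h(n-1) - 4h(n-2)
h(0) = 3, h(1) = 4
Characteristic equation: x² + 5x + 4 = 0, which factors as (x - (-4))(x - (-1)) = 0.
Roots r₁ = -4, r₂ = -1 (distinct).
General solution: h(n) = A·(-4)^n + B·(-1)^n.
From h(0) = 3: A + B = 3.
From h(1) = 4: -4A - B = 4.
Solving: A = - \frac{7}{3}, B = \frac{16}{3}.
So h(n) = \frac{16 \left(-1\right)^{n}}{3} - \frac{7 \left(-4\right)^{n}}{3}.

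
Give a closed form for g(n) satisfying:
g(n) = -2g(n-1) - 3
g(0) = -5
First-order linear non-homogeneous.
Homogeneous solution: g_h(n) = A·(-2)^n.
Try constant particular solution g_p = K: K = -2K - 3 ⇒ K = -1.
General: g(n) = A·(-2)^n - 1.
Apply g(0) = -5: A - 1 = -5 ⇒ A = -4.
So g(n) = - 4 \left(-2\right)^{n} - 1.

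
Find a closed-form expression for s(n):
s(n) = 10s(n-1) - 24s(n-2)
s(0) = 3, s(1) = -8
Characteristic equation: x² - 10x + 24 = 0, which factors as (x - (4))(x - (6)) = 0.
Roots r₁ = 4, r₂ = 6 (distinct).
General solution: s(n) = A·(4)^n + B·(6)^n.
From s(0) = 3: A + B = 3.
From s(1) = -8: 4A + 6B = -8.
Solving: A = 13, B = -10.
So s(n) = 13 \cdot 4^{n} - 10 \cdot 6^{n}.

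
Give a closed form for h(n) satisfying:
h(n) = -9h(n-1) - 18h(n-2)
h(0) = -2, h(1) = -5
Characteristic equation: x² + 9x + 18 = 0, which factors as (x - (-3))(x - (-6)) = 0.
Roots r₁ = -3, r₂ = -6 (distinct).
General solution: h(n) = A·(-3)^n + B·(-6)^n.
From h(0) = -2: A + B = -2.
From h(1) = -5: -3A - 6B = -5.
Solving: A = - \frac{17}{3}, B = \frac{11}{3}.
So h(n) = - \frac{17 \left(-3\right)^{n}}{3} + \frac{11 \left(-6\right)^{n}}{3}.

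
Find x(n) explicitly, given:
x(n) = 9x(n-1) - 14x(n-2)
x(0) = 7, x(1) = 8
Characteristic equation: x² - 9x + 14 = 0, which factors as (x - (7))(x - (2)) = 0.
Roots r₁ = 7, r₂ = 2 (distinct).
General solution: x(n) = A·(7)^n + B·(2)^n.
From x(0) = 7: A + B = 7.
From x(1) = 8: 7A + 2B = 8.
Solving: A = - \frac{6}{5}, B = \frac{41}{5}.
So x(n) = \frac{41 \cdot 2^{n}}{5} - \frac{6 \cdot 7^{n}}{5}.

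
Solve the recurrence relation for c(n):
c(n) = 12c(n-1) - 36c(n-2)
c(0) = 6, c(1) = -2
Characteristic equation: x² - 12x + 36 = 0, which is (x - (6))².
Repeated root r = 6.
General solution: c(n) = (A + Bn)·(6)^n.
From c(0) = 6: A = 6.
From c(1) = -2: (A + B)·(6) = -2 ⇒ B = - \frac{19}{3}.
So c(n) = \left(6 - \frac{19 n}{3}\right) \cdot (6)^n.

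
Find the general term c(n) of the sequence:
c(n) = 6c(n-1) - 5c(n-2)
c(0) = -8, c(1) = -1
Characteristic equation: x² - 6x + 5 = 0, which factors as (x - (5))(x - (1)) = 0.
Roots r₁ = 5, r₂ = 1 (distinct).
General solution: c(n) = A·(5)^n + B·(1)^n.
From c(0) = -8: A + B = -8.
From c(1) = -1: 5A + B = -1.
Solving: A = \frac{7}{4}, B = - \frac{39}{4}.
So c(n) = \frac{7 \cdot 5^{n}}{4} - \frac{39}{4}.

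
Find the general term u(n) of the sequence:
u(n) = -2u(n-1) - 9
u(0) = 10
First-order linear non-homogeneous.
Homogeneous solution: u_h(n) = A·(-2)^n.
Try constant particular solution u_p = K: K = -2K - 9 ⇒ K = -3.
General: u(n) = A·(-2)^n - 3.
Apply u(0) = 10: A - 3 = 10 ⇒ A = 13.
So u(n) = 13 \left(-2\right)^{n} - 3.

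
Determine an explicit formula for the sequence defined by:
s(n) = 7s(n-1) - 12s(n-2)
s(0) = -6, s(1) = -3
Characteristic equation: x² - 7x + 12 = 0, which factors as (x - (3))(x - (4)) = 0.
Roots r₁ = 3, r₂ = 4 (distinct).
General solution: s(n) = A·(3)^n + B·(4)^n.
From s(0) = -6: A + B = -6.
From s(1) = -3: 3A + 4B = -3.
Solving: A = -21, B = 15.
So s(n) = - 21 \cdot 3^{n} + 15 \cdot 4^{n}.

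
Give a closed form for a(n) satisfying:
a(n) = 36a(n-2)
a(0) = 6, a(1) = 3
Characteristic equation: x² - 36 = 0, which factors as (x - (-6))(x - (6)) = 0.
Roots r₁ = -6, r₂ = 6 (distinct).
General solution: a(n) = A·(-6)^n + B·(6)^n.
From a(0) = 6: A + B = 6.
From a(1) = 3: -6A + 6B = 3.
Solving: A = \frac{11}{4}, B = \frac{13}{4}.
So a(n) = \frac{11 \left(-6\right)^{n}}{4} + \frac{13 \cdot 6^{n}}{4}.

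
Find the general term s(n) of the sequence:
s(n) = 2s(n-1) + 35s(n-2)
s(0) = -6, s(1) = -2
Characteristic equation: x² - 2x - 35 = 0, which factors as (x - (7))(x - (-5)) = 0.
Roots r₁ = 7, r₂ = -5 (distinct).
General solution: s(n) = A·(7)^n + B·(-5)^n.
From s(0) = -6: A + B = -6.
From s(1) = -2: 7A - 5B = -2.
Solving: A = - \frac{8}{3}, B = - \frac{10}{3}.
So s(n) = - \frac{10 \left(-5\right)^{n}}{3} - \frac{8 \cdot 7^{n}}{3}.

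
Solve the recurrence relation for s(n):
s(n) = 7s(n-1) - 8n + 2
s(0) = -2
First-order linear with linear forcing.
Homogeneous solution: s_h(n) = A·(7)^n.
Try particular s_p(n) = pn + q. Substituting:
  pn + q = 7(p(n-1) + q) - 8n + 2.
Matching the n-coefficient: p = 7p - 8 ⇒ p = \frac{4}{3}.
Matching constants: q = -7p + 7q + 2 ⇒ q = \frac{11}{9}.
General: s(n) = A·(7)^n + \frac{4 n}{3} + \frac{11}{9}.
Apply s(0) = -2: A + \frac{11}{9} = -2 ⇒ A = - \frac{29}{9}.
So s(n) = - \frac{29 \cdot 7^{n}}{9} + \frac{4 n}{3} + \frac{11}{9}.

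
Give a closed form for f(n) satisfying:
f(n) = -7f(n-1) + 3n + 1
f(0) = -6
First-order linear with linear forcing.
Homogeneous solution: f_h(n) = A·(-7)^n.
Try particular f_p(n) = pn + q. Substituting:
  pn + q = -7(p(n-1) + q) + 3n + 1.
Matching the n-coefficient: p = -7p + 3 ⇒ p = \frac{3}{8}.
Matching constants: q = 7p - 7q + 1 ⇒ q = \frac{29}{64}.
General: f(n) = A·(-7)^n + \frac{3 n}{8} + \frac{29}{64}.
Apply f(0) = -6: A + \frac{29}{64} = -6 ⇒ A = - \frac{413}{64}.
So f(n) = - \frac{413 \left(-7\right)^{n}}{64} + \frac{3 n}{8} + \frac{29}{64}.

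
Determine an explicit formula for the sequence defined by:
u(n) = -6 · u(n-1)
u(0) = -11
Pure geometric recurrence with ratio -6.
By induction u(n) = u(0) · (-6)^n = - 11 \left(-6\right)^{n}.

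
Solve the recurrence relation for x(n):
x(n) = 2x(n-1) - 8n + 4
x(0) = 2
First-order linear with linear forcing.
Homogeneous solution: x_h(n) = A·(2)^n.
Try particular x_p(n) = pn + q. Substituting:
  pn + q = 2(p(n-1) + q) - 8n + 4.
Matching the n-coefficient: p = 2p - 8 ⇒ p = 8.
Matching constants: q = -2p + 2q + 4 ⇒ q = 12.
General: x(n) = A·(2)^n + 8 n + 12.
Apply x(0) = 2: A + 12 = 2 ⇒ A = -10.
So x(n) = - 10 \cdot 2^{n} + 8 n + 12.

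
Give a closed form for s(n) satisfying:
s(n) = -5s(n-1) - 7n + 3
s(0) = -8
First-order linear with linear forcing.
Homogeneous solution: s_h(n) = A·(-5)^n.
Try particular s_p(n) = pn + q. Substituting:
  pn + q = -5(p(n-1) + q) - 7n + 3.
Matching the n-coefficient: p = -5p - 7 ⇒ p = - \frac{7}{6}.
Matching constants: q = 5p - 5q + 3 ⇒ q = - \frac{17}{36}.
General: s(n) = A·(-5)^n - \frac{7 n}{6} - \frac{17}{36}.
Apply s(0) = -8: A - \frac{17}{36} = -8 ⇒ A = - \frac{271}{36}.
So s(n) = - \frac{271 \left(-5\right)^{n}}{36} - \frac{7 n}{6} - \frac{17}{36}.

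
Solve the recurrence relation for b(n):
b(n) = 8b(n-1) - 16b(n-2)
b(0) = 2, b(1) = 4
Characteristic equation: x² - 8x + 16 = 0, which is (x - (4))².
Repeated root r = 4.
General solution: b(n) = (A + Bn)·(4)^n.
From b(0) = 2: A = 2.
From b(1) = 4: (A + B)·(4) = 4 ⇒ B = -1.
So b(n) = \left(2 - n\right) \cdot (4)^n.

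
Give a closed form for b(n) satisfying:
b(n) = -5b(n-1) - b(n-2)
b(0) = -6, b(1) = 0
Characteristic equation: x² + 5x + 1 = 0.
Discriminant Δ = (-5)² + 4·(-1) = 21.
Roots r₁,₂ = (-5 ± √21)/2, so r₁ = - \frac{5}{2} + \frac{\sqrt{21}}{2}, r₂ = - \frac{5}{2} - \frac{\sqrt{21}}{2}.
General solution: b(n) = A·r₁^n + B·r₂^n.
From the initial conditions, A + B = -6 and r₁A + r₂B = 0.
Since r₁ - r₂ = √21: A = (0 - (-6)r₂)/√21 = - \frac{5 \sqrt{21}}{7} - 3, and B = -6 - A = -3 + \frac{5 \sqrt{21}}{7}.
So b(n) = \left(- \frac{5 \sqrt{21}}{7} - 3\right)\left(- \frac{5}{2} + \frac{\sqrt{21}}{2}\right)^n + \left(-3 + \frac{5 \sqrt{21}}{7}\right)\left(- \frac{5}{2} - \frac{\sqrt{21}}{2}\right)^n.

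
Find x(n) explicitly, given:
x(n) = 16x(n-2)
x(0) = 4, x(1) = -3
Characteristic equation: x² - 16 = 0, which factors as (x - (-4))(x - (4)) = 0.
Roots r₁ = -4, r₂ = 4 (distinct).
General solution: x(n) = A·(-4)^n + B·(4)^n.
From x(0) = 4: A + B = 4.
From x(1) = -3: -4A + 4B = -3.
Solving: A = \frac{19}{8}, B = \frac{13}{8}.
So x(n) = \frac{19 \left(-4\right)^{n}}{8} + \frac{13 \cdot 4^{n}}{8}.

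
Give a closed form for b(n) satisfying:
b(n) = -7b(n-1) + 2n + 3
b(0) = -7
First-order linear with linear forcing.
Homogeneous solution: b_h(n) = A·(-7)^n.
Try particular b_p(n) = pn + q. Substituting:
  pn + q = -7(p(n-1) + q) + 2n + 3.
Matching the n-coefficient: p = -7p + 2 ⇒ p = \frac{1}{4}.
Matching constants: q = 7p - 7q + 3 ⇒ q = \frac{19}{32}.
General: b(n) = A·(-7)^n + \frac{n}{4} + \frac{19}{32}.
Apply b(0) = -7: A + \frac{19}{32} = -7 ⇒ A = - \frac{243}{32}.
So b(n) = - \frac{243 \left(-7\right)^{n}}{32} + \frac{n}{4} + \frac{19}{32}.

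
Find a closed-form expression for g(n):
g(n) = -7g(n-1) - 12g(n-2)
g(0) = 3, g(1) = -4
Characteristic equation: x² + 7x + 12 = 0, which factors as (x - (-3))(x - (-4)) = 0.
Roots r₁ = -3, r₂ = -4 (distinct).
General solution: g(n) = A·(-3)^n + B·(-4)^n.
From g(0) = 3: A + B = 3.
From g(1) = -4: -3A - 4B = -4.
Solving: A = 8, B = -5.
So g(n) = 8 \left(-3\right)^{n} - 5 \left(-4\right)^{n}.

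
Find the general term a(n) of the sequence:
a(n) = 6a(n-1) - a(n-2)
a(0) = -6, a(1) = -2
Characteristic equation: x² - 6x + 1 = 0.
Discriminant Δ = (6)² + 4·(-1) = 32.
Roots r₁,₂ = (6 ± √32)/2, so r₁ = 2 \sqrt{2} + 3, r₂ = 3 - 2 \sqrt{2}.
General solution: a(n) = A·r₁^n + B·r₂^n.
From the initial conditions, A + B = -6 and r₁A + r₂B = -2.
Since r₁ - r₂ = √32: A = (-2 - (-6)r₂)/√32 = -3 + 2 \sqrt{2}, and B = -6 - A = -3 - 2 \sqrt{2}.
So a(n) = \left(-3 + 2 \sqrt{2}\right)\left(2 \sqrt{2} + 3\right)^n + \left(-3 - 2 \sqrt{2}\right)\left(3 - 2 \sqrt{2}\right)^n.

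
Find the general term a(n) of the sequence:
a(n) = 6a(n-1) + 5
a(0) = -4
First-order linear non-homogeneous.
Homogeneous solution: a_h(n) = A·(6)^n.
Try constant particular solution a_p = K: K = 6K + 5 ⇒ K = -1.
General: a(n) = A·(6)^n - 1.
Apply a(0) = -4: A - 1 = -4 ⇒ A = -3.
So a(n) = - 3 \cdot 6^{n} - 1.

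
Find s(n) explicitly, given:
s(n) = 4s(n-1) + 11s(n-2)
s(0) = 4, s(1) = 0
Characteristic equation: x² - 4x - 11 = 0.
Discriminant Δ = (4)² + 4·(11) = 60.
Roots r₁,₂ = (4 ± √60)/2, so r₁ = 2 + \sqrt{15}, r₂ = 2 - \sqrt{15}.
General solution: s(n) = A·r₁^n + B·r₂^n.
From the initial conditions, A + B = 4 and r₁A + r₂B = 0.
Since r₁ - r₂ = √60: A = (0 - (4)r₂)/√60 = 2 - \frac{4 \sqrt{15}}{15}, and B = 4 - A = \frac{4 \sqrt{15}}{15} + 2.
So s(n) = \left(2 - \frac{4 \sqrt{15}}{15}\right)\left(2 + \sqrt{15}\right)^n + \left(\frac{4 \sqrt{15}}{15} + 2\right)\left(2 - \sqrt{15}\right)^n.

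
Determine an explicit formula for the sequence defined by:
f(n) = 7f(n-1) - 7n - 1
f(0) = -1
First-order linear with linear forcing.
Homogeneous solution: f_h(n) = A·(7)^n.
Try particular f_p(n) = pn + q. Substituting:
  pn + q = 7(p(n-1) + q) - 7n - 1.
Matching the n-coefficient: p = 7p - 7 ⇒ p = \frac{7}{6}.
Matching constants: q = -7p + 7q - 1 ⇒ q = \frac{55}{36}.
General: f(n) = A·(7)^n + \frac{7 n}{6} + \frac{55}{36}.
Apply f(0) = -1: A + \frac{55}{36} = -1 ⇒ A = - \frac{91}{36}.
So f(n) = - \frac{91 \cdot 7^{n}}{36} + \frac{7 n}{6} + \frac{55}{36}.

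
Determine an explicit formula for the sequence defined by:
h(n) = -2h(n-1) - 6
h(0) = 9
First-order linear non-homogeneous.
Homogeneous solution: h_h(n) = A·(-2)^n.
Try constant particular solution h_p = K: K = -2K - 6 ⇒ K = -2.
General: h(n) = A·(-2)^n - 2.
Apply h(0) = 9: A - 2 = 9 ⇒ A = 11.
So h(n) = 11 \left(-2\right)^{n} - 2.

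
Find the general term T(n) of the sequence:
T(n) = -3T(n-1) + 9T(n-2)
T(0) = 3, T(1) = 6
Characteristic equation: x² + 3x - 9 = 0.
Discriminant Δ = (-3)² + 4·(9) = 45.
Roots r₁,₂ = (-3 ± √45)/2, so r₁ = - \frac{3}{2} + \frac{3 \sqrt{5}}{2}, r₂ = - \frac{3 \sqrt{5}}{2} - \frac{3}{2}.
General solution: T(n) = A·r₁^n + B·r₂^n.
From the initial conditions, A + B = 3 and r₁A + r₂B = 6.
Since r₁ - r₂ = √45: A = (6 - (3)r₂)/√45 = \frac{3}{2} + \frac{7 \sqrt{5}}{10}, and B = 3 - A = \frac{3}{2} - \frac{7 \sqrt{5}}{10}.
So T(n) = \left(\frac{3}{2} + \frac{7 \sqrt{5}}{10}\right)\left(- \frac{3}{2} + \frac{3 \sqrt{5}}{2}\right)^n + \left(\frac{3}{2} - \frac{7 \sqrt{5}}{10}\right)\left(- \frac{3 \sqrt{5}}{2} - \frac{3}{2}\right)^n.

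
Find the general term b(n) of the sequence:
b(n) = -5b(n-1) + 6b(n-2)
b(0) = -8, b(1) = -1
Characteristic equation: x² + 5x - 6 = 0, which factors as (x - (-6))(x - (1)) = 0.
Roots r₁ = -6, r₂ = 1 (distinct).
General solution: b(n) = A·(-6)^n + B·(1)^n.
From b(0) = -8: A + B = -8.
From b(1) = -1: -6A + B = -1.
Solving: A = -1, B = -7.
So b(n) = - \left(-6\right)^{n} - 7.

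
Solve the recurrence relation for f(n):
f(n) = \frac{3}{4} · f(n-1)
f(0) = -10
Pure geometric recurrence with ratio \frac{3}{4}.
By induction f(n) = f(0) · (\frac{3}{4})^n = - 10 \left(\frac{3}{4}\right)^{n}.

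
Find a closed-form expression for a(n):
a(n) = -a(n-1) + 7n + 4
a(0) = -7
First-order linear with linear forcing.
Homogeneous solution: a_h(n) = A·(-1)^n.
Try particular a_p(n) = pn + q. Substituting:
  pn + q = -(p(n-1) + q) + 7n + 4.
Matching the n-coefficient: p = -p + 7 ⇒ p = \frac{7}{2}.
Matching constants: q = p - q + 4 ⇒ q = \frac{15}{4}.
General: a(n) = A·(-1)^n + \frac{7 n}{2} + \frac{15}{4}.
Apply a(0) = -7: A + \frac{15}{4} = -7 ⇒ A = - \frac{43}{4}.
So a(n) = - \frac{43 \left(-1\right)^{n}}{4} + \frac{7 n}{2} + \frac{15}{4}.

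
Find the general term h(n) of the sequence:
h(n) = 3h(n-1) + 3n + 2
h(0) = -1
First-order linear with linear forcing.
Homogeneous solution: h_h(n) = A·(3)^n.
Try particular h_p(n) = pn + q. Substituting:
  pn + q = 3(p(n-1) + q) + 3n + 2.
Matching the n-coefficient: p = 3p + 3 ⇒ p = - \frac{3}{2}.
Matching constants: q = -3p + 3q + 2 ⇒ q = - \frac{13}{4}.
General: h(n) = A·(3)^n - \frac{3 n}{2} - \frac{13}{4}.
Apply h(0) = -1: A - \frac{13}{4} = -1 ⇒ A = \frac{9}{4}.
So h(n) = \frac{9 \cdot 3^{n}}{4} - \frac{3 n}{2} - \frac{13}{4}.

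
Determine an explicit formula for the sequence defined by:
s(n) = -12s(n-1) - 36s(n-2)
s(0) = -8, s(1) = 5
Characteristic equation: x² + 12x + 36 = 0, which is (x - (-6))².
Repeated root r = -6.
General solution: s(n) = (A + Bn)·(-6)^n.
From s(0) = -8: A = -8.
From s(1) = 5: (A + B)·(-6) = 5 ⇒ B = \frac{43}{6}.
So s(n) = \left(\frac{43 n}{6} - 8\right) \cdot (-6)^n.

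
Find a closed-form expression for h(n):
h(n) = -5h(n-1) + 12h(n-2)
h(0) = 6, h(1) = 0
Characteristic equation: x² + 5x - 12 = 0.
Discriminant Δ = (-5)² + 4·(12) = 73.
Roots r₁,₂ = (-5 ± √73)/2, so r₁ = - \frac{5}{2} + \frac{\sqrt{73}}{2}, r₂ = - \frac{\sqrt{73}}{2} - \frac{5}{2}.
General solution: h(n) = A·r₁^n + B·r₂^n.
From the initial conditions, A + B = 6 and r₁A + r₂B = 0.
Since r₁ - r₂ = √73: A = (0 - (6)r₂)/√73 = \frac{15 \sqrt{73}}{73} + 3, and B = 6 - A = 3 - \frac{15 \sqrt{73}}{73}.
So h(n) = \left(\frac{15 \sqrt{73}}{73} + 3\right)\left(- \frac{5}{2} + \frac{\sqrt{73}}{2}\right)^n + \left(3 - \frac{15 \sqrt{73}}{73}\right)\left(- \frac{\sqrt{73}}{2} - \frac{5}{2}\right)^n.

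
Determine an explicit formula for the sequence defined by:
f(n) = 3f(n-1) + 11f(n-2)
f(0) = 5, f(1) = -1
Characteristic equation: x² - 3x - 11 = 0.
Discriminant Δ = (3)² + 4·(11) = 53.
Roots r₁,₂ = (3 ± √53)/2, so r₁ = \frac{3}{2} + \frac{\sqrt{53}}{2}, r₂ = \frac{3}{2} - \frac{\sqrt{53}}{2}.
General solution: f(n) = A·r₁^n + B·r₂^n.
From the initial conditions, A + B = 5 and r₁A + r₂B = -1.
Since r₁ - r₂ = √53: A = (-1 - (5)r₂)/√53 = \frac{5}{2} - \frac{17 \sqrt{53}}{106}, and B = 5 - A = \frac{17 \sqrt{53}}{106} + \frac{5}{2}.
So f(n) = \left(\frac{5}{2} - \frac{17 \sqrt{53}}{106}\right)\left(\frac{3}{2} + \frac{\sqrt{53}}{2}\right)^n + \left(\frac{17 \sqrt{53}}{106} + \frac{5}{2}\right)\left(\frac{3}{2} - \frac{\sqrt{53}}{2}\right)^n.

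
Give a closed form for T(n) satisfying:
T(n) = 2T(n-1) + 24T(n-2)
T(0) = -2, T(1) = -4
Characteristic equation: x² - 2x - 24 = 0, which factors as (x - (-4))(x - (6)) = 0.
Roots r₁ = -4, r₂ = 6 (distinct).
General solution: T(n) = A·(-4)^n + B·(6)^n.
From T(0) = -2: A + B = -2.
From T(1) = -4: -4A + 6B = -4.
Solving: A = - \frac{4}{5}, B = - \frac{6}{5}.
So T(n) = - \frac{4 \left(-4\right)^{n}}{5} - \frac{6 \cdot 6^{n}}{5}.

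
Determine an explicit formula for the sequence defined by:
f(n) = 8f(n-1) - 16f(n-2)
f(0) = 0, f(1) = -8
Characteristic equation: x² - 8x + 16 = 0, which is (x - (4))².
Repeated root r = 4.
General solution: f(n) = (A + Bn)·(4)^n.
From f(0) = 0: A = 0.
From f(1) = -8: (A + B)·(4) = -8 ⇒ B = -2.
So f(n) = \left(- 2 n\right) \cdot (4)^n.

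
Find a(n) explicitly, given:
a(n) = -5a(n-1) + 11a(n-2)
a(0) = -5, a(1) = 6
Characteristic equation: x² + 5x - 11 = 0.
Discriminant Δ = (-5)² + 4·(11) = 69.
Roots r₁,₂ = (-5 ± √69)/2, so r₁ = - \frac{5}{2} + \frac{\sqrt{69}}{2}, r₂ = - \frac{\sqrt{69}}{2} - \frac{5}{2}.
General solution: a(n) = A·r₁^n + B·r₂^n.
From the initial conditions, A + B = -5 and r₁A + r₂B = 6.
Since r₁ - r₂ = √69: A = (6 - (-5)r₂)/√69 = - \frac{5}{2} - \frac{13 \sqrt{69}}{138}, and B = -5 - A = - \frac{5}{2} + \frac{13 \sqrt{69}}{138}.
So a(n) = \left(- \frac{5}{2} - \frac{13 \sqrt{69}}{138}\right)\left(- \frac{5}{2} + \frac{\sqrt{69}}{2}\right)^n + \left(- \frac{5}{2} + \frac{13 \sqrt{69}}{138}\right)\left(- \frac{\sqrt{69}}{2} - \frac{5}{2}\right)^n.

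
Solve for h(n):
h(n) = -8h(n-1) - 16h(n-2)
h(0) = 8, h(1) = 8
Characteristic equation: x² + 8x + 16 = 0, which is (x - (-4))².
Repeated root r = -4.
General solution: h(n) = (A + Bn)·(-4)^n.
From h(0) = 8: A = 8.
From h(1) = 8: (A + B)·(-4) = 8 ⇒ B = -10.
So h(n) = \left(8 - 10 n\right) \cdot (-4)^n.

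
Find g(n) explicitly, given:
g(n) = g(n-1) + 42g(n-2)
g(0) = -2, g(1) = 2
Characteristic equation: x² - x - 42 = 0, which factors as (x - (-6))(x - (7)) = 0.
Roots r₁ = -6, r₂ = 7 (distinct).
General solution: g(n) = A·(-6)^n + B·(7)^n.
From g(0) = -2: A + B = -2.
From g(1) = 2: -6A + 7B = 2.
Solving: A = - \frac{16}{13}, B = - \frac{10}{13}.
So g(n) = - \frac{16 \left(-6\right)^{n}}{13} - \frac{10 \cdot 7^{n}}{13}.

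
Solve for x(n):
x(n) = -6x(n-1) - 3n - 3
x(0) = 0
First-order linear with linear forcing.
Homogeneous solution: x_h(n) = A·(-6)^n.
Try particular x_p(n) = pn + q. Substituting:
  pn + q = -6(p(n-1) + q) - 3n - 3.
Matching the n-coefficient: p = -6p - 3 ⇒ p = - \frac{3}{7}.
Matching constants: q = 6p - 6q - 3 ⇒ q = - \frac{39}{49}.
General: x(n) = A·(-6)^n - \frac{3 n}{7} - \frac{39}{49}.
Apply x(0) = 0: A - \frac{39}{49} = 0 ⇒ A = \frac{39}{49}.
So x(n) = \frac{39 \left(-6\right)^{n}}{49} - \frac{3 n}{7} - \frac{39}{49}.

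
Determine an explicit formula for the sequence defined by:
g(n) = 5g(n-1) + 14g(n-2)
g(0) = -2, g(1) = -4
Characteristic equation: x² - 5x - 14 = 0, which factors as (x - (-2))(x - (7)) = 0.
Roots r₁ = -2, r₂ = 7 (distinct).
General solution: g(n) = A·(-2)^n + B·(7)^n.
From g(0) = -2: A + B = -2.
From g(1) = -4: -2A + 7B = -4.
Solving: A = - \frac{10}{9}, B = - \frac{8}{9}.
So g(n) = - \frac{10 \left(-2\right)^{n}}{9} - \frac{8 \cdot 7^{n}}{9}.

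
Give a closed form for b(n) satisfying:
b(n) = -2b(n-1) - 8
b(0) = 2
First-order linear non-homogeneous.
Homogeneous solution: b_h(n) = A·(-2)^n.
Try constant particular solution b_p = K: K = -2K - 8 ⇒ K = - \frac{8}{3}.
General: b(n) = A·(-2)^n - \frac{8}{3}.
Apply b(0) = 2: A - \frac{8}{3} = 2 ⇒ A = \frac{14}{3}.
So b(n) = \frac{14 \left(-2\right)^{n}}{3} - \frac{8}{3}.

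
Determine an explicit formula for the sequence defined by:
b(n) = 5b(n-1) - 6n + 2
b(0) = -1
First-order linear with linear forcing.
Homogeneous solution: b_h(n) = A·(5)^n.
Try particular b_p(n) = pn + q. Substituting:
  pn + q = 5(p(n-1) + q) - 6n + 2.
Matching the n-coefficient: p = 5p - 6 ⇒ p = \frac{3}{2}.
Matching constants: q = -5p + 5q + 2 ⇒ q = \frac{11}{8}.
General: b(n) = A·(5)^n + \frac{3 n}{2} + \frac{11}{8}.
Apply b(0) = -1: A + \frac{11}{8} = -1 ⇒ A = - \frac{19}{8}.
So b(n) = - \frac{19 \cdot 5^{n}}{8} + \frac{3 n}{2} + \frac{11}{8}.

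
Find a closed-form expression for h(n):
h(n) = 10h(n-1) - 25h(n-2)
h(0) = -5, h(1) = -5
Characteristic equation: x² - 10x + 25 = 0, which is (x - (5))².
Repeated root r = 5.
General solution: h(n) = (A + Bn)·(5)^n.
From h(0) = -5: A = -5.
From h(1) = -5: (A + B)·(5) = -5 ⇒ B = 4.
So h(n) = \left(4 n - 5\right) \cdot (5)^n.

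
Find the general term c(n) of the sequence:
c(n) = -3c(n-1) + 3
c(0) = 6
First-order linear non-homogeneous.
Homogeneous solution: c_h(n) = A·(-3)^n.
Try constant particular solution c_p = K: K = -3K + 3 ⇒ K = \frac{3}{4}.
General: c(n) = A·(-3)^n + \frac{3}{4}.
Apply c(0) = 6: A + \frac{3}{4} = 6 ⇒ A = \frac{21}{4}.
So c(n) = \frac{21 \left(-3\right)^{n}}{4} + \frac{3}{4}.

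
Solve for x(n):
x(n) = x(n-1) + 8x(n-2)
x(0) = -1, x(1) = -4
Characteristic equation: x² - x - 8 = 0.
Discriminant Δ = (1)² + 4·(8) = 33.
Roots r₁,₂ = (1 ± √33)/2, so r₁ = \frac{1}{2} + \frac{\sqrt{33}}{2}, r₂ = \frac{1}{2} - \frac{\sqrt{33}}{2}.
General solution: x(n) = A·r₁^n + B·r₂^n.
From the initial conditions, A + B = -1 and r₁A + r₂B = -4.
Since r₁ - r₂ = √33: A = (-4 - (-1)r₂)/√33 = - \frac{7 \sqrt{33}}{66} - \frac{1}{2}, and B = -1 - A = - \frac{1}{2} + \frac{7 \sqrt{33}}{66}.
So x(n) = \left(- \frac{7 \sqrt{33}}{66} - \frac{1}{2}\right)\left(\frac{1}{2} + \frac{\sqrt{33}}{2}\right)^n + \left(- \frac{1}{2} + \frac{7 \sqrt{33}}{66}\right)\left(\frac{1}{2} - \frac{\sqrt{33}}{2}\right)^n.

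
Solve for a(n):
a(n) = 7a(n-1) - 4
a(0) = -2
First-order linear non-homogeneous.
Homogeneous solution: a_h(n) = A·(7)^n.
Try constant particular solution a_p = K: K = 7K - 4 ⇒ K = \frac{2}{3}.
General: a(n) = A·(7)^n + \frac{2}{3}.
Apply a(0) = -2: A + \frac{2}{3} = -2 ⇒ A = - \frac{8}{3}.
So a(n) = \frac{2}{3} - \frac{8 \cdot 7^{n}}{3}.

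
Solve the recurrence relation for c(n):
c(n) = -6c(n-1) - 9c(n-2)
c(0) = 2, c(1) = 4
Characteristic equation: x² + 6x + 9 = 0, which is (x - (-3))².
Repeated root r = -3.
General solution: c(n) = (A + Bn)·(-3)^n.
From c(0) = 2: A = 2.
From c(1) = 4: (A + B)·(-3) = 4 ⇒ B = - \frac{10}{3}.
So c(n) = \left(2 - \frac{10 n}{3}\right) \cdot (-3)^n.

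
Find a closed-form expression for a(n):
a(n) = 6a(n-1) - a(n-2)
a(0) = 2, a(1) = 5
Characteristic equation: x² - 6x + 1 = 0.
Discriminant Δ = (6)² + 4·(-1) = 32.
Roots r₁,₂ = (6 ± √32)/2, so r₁ = 2 \sqrt{2} + 3, r₂ = 3 - 2 \sqrt{2}.
General solution: a(n) = A·r₁^n + B·r₂^n.
From the initial conditions, A + B = 2 and r₁A + r₂B = 5.
Since r₁ - r₂ = √32: A = (5 - (2)r₂)/√32 = 1 - \frac{\sqrt{2}}{8}, and B = 2 - A = \frac{\sqrt{2}}{8} + 1.
So a(n) = \left(1 - \frac{\sqrt{2}}{8}\right)\left(2 \sqrt{2} + 3\right)^n + \left(\frac{\sqrt{2}}{8} + 1\right)\left(3 - 2 \sqrt{2}\right)^n.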